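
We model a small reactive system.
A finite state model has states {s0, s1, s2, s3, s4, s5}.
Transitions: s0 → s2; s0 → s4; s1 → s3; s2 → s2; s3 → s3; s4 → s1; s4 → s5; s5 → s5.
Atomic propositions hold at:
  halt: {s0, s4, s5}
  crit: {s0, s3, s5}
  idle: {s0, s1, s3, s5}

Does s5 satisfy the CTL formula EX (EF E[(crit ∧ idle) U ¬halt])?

No

Sat(crit ∧ idle) = {s0, s3, s5}
Sat(¬halt) = {s1, s2, s3}
E[(crit ∧ idle) U ¬halt]: least fixpoint, start Z0 = Sat(¬halt) = {s1, s2, s3}, add states in Sat(crit ∧ idle) with some successor in Z. Z1 = {s0, s1, s2, s3}; fixed.
Sat(E[(crit ∧ idle) U ¬halt]) = {s0, s1, s2, s3}
EF E[(crit ∧ idle) U ¬halt]: least fixpoint, start Z0 = {s0, s1, s2, s3}, add states with some successor in Z. Z1 = {s0, s1, s2, s3, s4}; fixed.
Sat(EF E[(crit ∧ idle) U ¬halt]) = {s0, s1, s2, s3, s4}
Sat(EX (EF E[(crit ∧ idle) U ¬halt])) = {s : some successor in {s0, s1, s2, s3, s4}} = {s0, s1, s2, s3, s4}
s5 ∉ Sat(EX (EF E[(crit ∧ idle) U ¬halt])) = {s0, s1, s2, s3, s4}, so the formula does not hold at s5.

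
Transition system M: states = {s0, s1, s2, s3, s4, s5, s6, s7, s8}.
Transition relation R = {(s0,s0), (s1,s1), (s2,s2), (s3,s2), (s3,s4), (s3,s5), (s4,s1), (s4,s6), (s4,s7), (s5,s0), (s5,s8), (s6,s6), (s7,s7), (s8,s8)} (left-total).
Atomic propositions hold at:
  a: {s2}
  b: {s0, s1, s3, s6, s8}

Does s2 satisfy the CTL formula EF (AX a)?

Sat(AX a) = {s : every successor in {s2}} = {s2}
EF (AX a): least fixpoint, start Z0 = {s2}, add states with some successor in Z. Z1 = {s2, s3}; fixed.
Sat(EF (AX a)) = {s2, s3}
s2 ∈ Sat(EF (AX a)) = {s2, s3}, so the formula holds at s2.

Yes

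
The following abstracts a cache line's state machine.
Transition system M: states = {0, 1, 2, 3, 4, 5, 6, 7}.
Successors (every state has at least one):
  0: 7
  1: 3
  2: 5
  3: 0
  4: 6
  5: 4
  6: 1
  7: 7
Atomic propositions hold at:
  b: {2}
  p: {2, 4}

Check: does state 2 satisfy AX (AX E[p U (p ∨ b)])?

Sat(p ∨ b) = {2, 4}
E[p U (p ∨ b)]: least fixpoint, start Z0 = Sat((p ∨ b)) = {2, 4}, add states in Sat(p) with some successor in Z. Already a fixed point.
Sat(E[p U (p ∨ b)]) = {2, 4}
Sat(AX E[p U (p ∨ b)]) = {s : every successor in {2, 4}} = {5}
Sat(AX (AX E[p U (p ∨ b)])) = {s : every successor in {5}} = {2}
2 ∈ Sat(AX (AX E[p U (p ∨ b)])) = {2}, so the formula holds at 2.

Yes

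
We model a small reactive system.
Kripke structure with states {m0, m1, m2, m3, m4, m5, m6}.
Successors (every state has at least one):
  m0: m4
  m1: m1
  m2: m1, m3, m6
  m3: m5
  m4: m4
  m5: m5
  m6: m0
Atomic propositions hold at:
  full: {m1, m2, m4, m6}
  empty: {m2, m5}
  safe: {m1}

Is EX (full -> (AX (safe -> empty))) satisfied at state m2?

Yes

Sat(safe -> empty) = {m0, m2, m3, m4, m5, m6}
Sat(AX (safe -> empty)) = {s : every successor in {m0, m2, m3, m4, m5, m6}} = {m0, m3, m4, m5, m6}
Sat(full -> (AX (safe -> empty))) = {m0, m3, m4, m5, m6}
Sat(EX (full -> (AX (safe -> empty)))) = {s : some successor in {m0, m3, m4, m5, m6}} = {m0, m2, m3, m4, m5, m6}
m2 ∈ Sat(EX (full -> (AX (safe -> empty)))) = {m0, m2, m3, m4, m5, m6}, so the formula holds at m2.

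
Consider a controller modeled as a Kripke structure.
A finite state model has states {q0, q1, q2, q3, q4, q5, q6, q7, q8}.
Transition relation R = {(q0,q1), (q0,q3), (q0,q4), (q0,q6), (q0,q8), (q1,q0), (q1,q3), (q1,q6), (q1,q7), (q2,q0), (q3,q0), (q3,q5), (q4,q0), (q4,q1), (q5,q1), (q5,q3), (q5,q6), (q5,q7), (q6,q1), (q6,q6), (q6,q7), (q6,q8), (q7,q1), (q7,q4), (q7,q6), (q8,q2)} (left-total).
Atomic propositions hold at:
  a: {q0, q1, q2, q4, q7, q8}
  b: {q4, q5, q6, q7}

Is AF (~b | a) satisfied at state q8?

Yes

Sat(~b) = {q0, q1, q2, q3, q8}
Sat(~b | a) = {q0, q1, q2, q3, q4, q7, q8}
AF (~b | a): least fixpoint, start Z0 = {q0, q1, q2, q3, q4, q7, q8}, add states with every successor in Z. Already a fixed point.
Sat(AF (~b | a)) = {q0, q1, q2, q3, q4, q7, q8}
q8 ∈ Sat(AF (~b | a)) = {q0, q1, q2, q3, q4, q7, q8}, so the formula holds at q8.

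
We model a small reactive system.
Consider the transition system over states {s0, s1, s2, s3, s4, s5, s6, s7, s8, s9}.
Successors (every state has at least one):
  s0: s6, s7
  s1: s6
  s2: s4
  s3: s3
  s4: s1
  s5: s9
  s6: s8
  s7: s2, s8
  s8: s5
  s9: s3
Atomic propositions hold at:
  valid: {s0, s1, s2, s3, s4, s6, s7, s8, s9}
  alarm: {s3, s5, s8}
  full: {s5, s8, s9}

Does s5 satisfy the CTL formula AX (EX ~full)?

Sat(~full) = {s0, s1, s2, s3, s4, s6, s7}
Sat(EX ~full) = {s : some successor in {s0, s1, s2, s3, s4, s6, s7}} = {s0, s1, s2, s3, s4, s7, s9}
Sat(AX (EX ~full)) = {s : every successor in {s0, s1, s2, s3, s4, s7, s9}} = {s2, s3, s4, s5, s9}
s5 ∈ Sat(AX (EX ~full)) = {s2, s3, s4, s5, s9}, so the formula holds at s5.

Yes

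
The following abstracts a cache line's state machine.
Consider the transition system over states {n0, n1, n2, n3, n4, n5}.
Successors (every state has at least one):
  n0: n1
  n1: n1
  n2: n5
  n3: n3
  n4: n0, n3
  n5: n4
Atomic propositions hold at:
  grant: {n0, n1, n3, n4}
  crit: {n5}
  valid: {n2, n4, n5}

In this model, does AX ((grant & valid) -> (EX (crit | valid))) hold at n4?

Yes

Sat(grant & valid) = {n4}
Sat(crit | valid) = {n2, n4, n5}
Sat(EX (crit | valid)) = {s : some successor in {n2, n4, n5}} = {n2, n5}
Sat((grant & valid) -> (EX (crit | valid))) = {n0, n1, n2, n3, n5}
Sat(AX ((grant & valid) -> (EX (crit | valid)))) = {s : every successor in {n0, n1, n2, n3, n5}} = {n0, n1, n2, n3, n4}
n4 ∈ Sat(AX ((grant & valid) -> (EX (crit | valid)))) = {n0, n1, n2, n3, n4}, so the formula holds at n4.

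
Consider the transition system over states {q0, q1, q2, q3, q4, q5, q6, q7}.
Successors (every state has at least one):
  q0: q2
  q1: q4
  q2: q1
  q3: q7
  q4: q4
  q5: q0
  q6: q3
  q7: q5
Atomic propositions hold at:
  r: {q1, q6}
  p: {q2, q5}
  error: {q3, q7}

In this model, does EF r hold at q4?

No

EF r: least fixpoint, start Z0 = {q1, q6}, add states with some successor in Z. Z1 = {q1, q2, q6}; Z2 = {q0, q1, q2, q6}; Z3 = {q0, q1, q2, q5, q6}; Z4 = {q0, q1, q2, q5, q6, q7}; Z5 = {q0, q1, q2, q3, q5, q6, q7}; fixed.
Sat(EF r) = {q0, q1, q2, q3, q5, q6, q7}
q4 ∉ Sat(EF r) = {q0, q1, q2, q3, q5, q6, q7}, so the formula does not hold at q4.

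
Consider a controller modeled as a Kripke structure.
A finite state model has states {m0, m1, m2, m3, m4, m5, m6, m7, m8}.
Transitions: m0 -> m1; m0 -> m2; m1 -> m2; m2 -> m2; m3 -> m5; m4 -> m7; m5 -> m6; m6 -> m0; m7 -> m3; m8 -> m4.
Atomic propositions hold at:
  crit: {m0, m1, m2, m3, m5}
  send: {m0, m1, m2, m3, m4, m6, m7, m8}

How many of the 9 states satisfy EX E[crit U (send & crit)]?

Sat(send & crit) = {m0, m1, m2, m3}
E[crit U (send & crit)]: least fixpoint, start Z0 = Sat((send & crit)) = {m0, m1, m2, m3}, add states in Sat(crit) with some successor in Z. Already a fixed point.
Sat(E[crit U (send & crit)]) = {m0, m1, m2, m3}
Sat(EX E[crit U (send & crit)]) = {s : some successor in {m0, m1, m2, m3}} = {m0, m1, m2, m6, m7}
|Sat(EX E[crit U (send & crit)])| = |{m0, m1, m2, m6, m7}| = 5.

5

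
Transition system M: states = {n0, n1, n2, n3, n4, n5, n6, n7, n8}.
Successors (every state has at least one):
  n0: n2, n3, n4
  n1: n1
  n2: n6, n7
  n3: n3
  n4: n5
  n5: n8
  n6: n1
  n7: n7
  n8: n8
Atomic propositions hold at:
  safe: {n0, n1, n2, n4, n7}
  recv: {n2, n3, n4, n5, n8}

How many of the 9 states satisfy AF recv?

AF recv: least fixpoint, start Z0 = {n2, n3, n4, n5, n8}, add states with every successor in Z. Z1 = {n0, n2, n3, n4, n5, n8}; fixed.
Sat(AF recv) = {n0, n2, n3, n4, n5, n8}
|Sat(AF recv)| = |{n0, n2, n3, n4, n5, n8}| = 6.

6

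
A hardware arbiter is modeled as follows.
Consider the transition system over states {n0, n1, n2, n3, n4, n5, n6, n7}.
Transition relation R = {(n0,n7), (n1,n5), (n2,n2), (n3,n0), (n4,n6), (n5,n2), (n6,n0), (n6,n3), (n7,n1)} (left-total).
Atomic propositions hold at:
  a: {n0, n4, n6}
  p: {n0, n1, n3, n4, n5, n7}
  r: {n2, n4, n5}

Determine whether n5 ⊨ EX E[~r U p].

Sat(~r) = {n0, n1, n3, n6, n7}
E[~r U p]: least fixpoint, start Z0 = Sat(p) = {n0, n1, n3, n4, n5, n7}, add states in Sat(~r) with some successor in Z. Z1 = {n0, n1, n3, n4, n5, n6, n7}; fixed.
Sat(E[~r U p]) = {n0, n1, n3, n4, n5, n6, n7}
Sat(EX E[~r U p]) = {s : some successor in {n0, n1, n3, n4, n5, n6, n7}} = {n0, n1, n3, n4, n6, n7}
n5 ∉ Sat(EX E[~r U p]) = {n0, n1, n3, n4, n6, n7}, so the formula does not hold at n5.

No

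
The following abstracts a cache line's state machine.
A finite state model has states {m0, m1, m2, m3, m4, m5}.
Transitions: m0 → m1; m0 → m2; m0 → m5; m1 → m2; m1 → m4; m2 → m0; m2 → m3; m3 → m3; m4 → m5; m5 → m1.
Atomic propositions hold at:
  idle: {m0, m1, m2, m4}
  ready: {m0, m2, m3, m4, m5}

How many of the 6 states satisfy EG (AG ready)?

AG ready: greatest fixpoint, start Z0 = {m0, m2, m3, m4, m5}, keep only states in Sat with every successor in Z. Z1 = {m2, m3, m4}; Z2 = {m3}; fixed.
Sat(AG ready) = {m3}
EG (AG ready): greatest fixpoint, start Z0 = {m3}, keep only states in Sat with some successor in Z. Already a fixed point.
Sat(EG (AG ready)) = {m3}
|Sat(EG (AG ready))| = |{m3}| = 1.

1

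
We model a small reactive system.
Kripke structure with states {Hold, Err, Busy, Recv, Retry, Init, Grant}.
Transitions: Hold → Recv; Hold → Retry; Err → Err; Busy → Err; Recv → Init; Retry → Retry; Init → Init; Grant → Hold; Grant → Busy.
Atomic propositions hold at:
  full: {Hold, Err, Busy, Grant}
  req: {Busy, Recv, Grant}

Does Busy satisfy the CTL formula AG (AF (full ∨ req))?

Yes

Sat(full ∨ req) = {Hold, Err, Busy, Recv, Grant}
AF (full ∨ req): least fixpoint, start Z0 = {Hold, Err, Busy, Recv, Grant}, add states with every successor in Z. Already a fixed point.
Sat(AF (full ∨ req)) = {Hold, Err, Busy, Recv, Grant}
AG (AF (full ∨ req)): greatest fixpoint, start Z0 = {Hold, Err, Busy, Recv, Grant}, keep only states in Sat with every successor in Z. Z1 = {Err, Busy, Grant}; Z2 = {Err, Busy}; fixed.
Sat(AG (AF (full ∨ req))) = {Err, Busy}
Busy ∈ Sat(AG (AF (full ∨ req))) = {Err, Busy}, so the formula holds at Busy.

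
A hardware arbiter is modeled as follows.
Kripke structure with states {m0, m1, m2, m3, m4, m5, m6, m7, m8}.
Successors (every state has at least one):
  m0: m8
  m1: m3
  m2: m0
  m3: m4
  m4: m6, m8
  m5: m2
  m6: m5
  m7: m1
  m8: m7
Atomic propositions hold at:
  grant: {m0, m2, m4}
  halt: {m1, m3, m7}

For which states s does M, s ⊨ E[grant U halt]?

{m1, m3, m7}

E[grant U halt]: least fixpoint, start Z0 = Sat(halt) = {m1, m3, m7}, add states in Sat(grant) with some successor in Z. Already a fixed point.
Sat(E[grant U halt]) = {m1, m3, m7}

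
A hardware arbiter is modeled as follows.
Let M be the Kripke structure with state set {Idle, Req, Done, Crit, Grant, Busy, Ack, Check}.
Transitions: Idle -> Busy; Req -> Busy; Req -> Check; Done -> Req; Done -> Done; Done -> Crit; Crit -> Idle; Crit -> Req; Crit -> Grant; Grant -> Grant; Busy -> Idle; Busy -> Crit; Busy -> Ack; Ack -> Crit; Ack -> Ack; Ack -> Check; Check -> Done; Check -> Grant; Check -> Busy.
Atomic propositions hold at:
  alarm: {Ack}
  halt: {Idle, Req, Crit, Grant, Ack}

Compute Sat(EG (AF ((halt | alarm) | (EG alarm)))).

{Idle, Req, Crit, Grant, Busy, Ack}

Sat(halt | alarm) = {Idle, Req, Crit, Grant, Ack}
EG alarm: greatest fixpoint, start Z0 = {Ack}, keep only states in Sat with some successor in Z. Already a fixed point.
Sat(EG alarm) = {Ack}
Sat((halt | alarm) | (EG alarm)) = {Idle, Req, Crit, Grant, Ack}
AF ((halt | alarm) | (EG alarm)): least fixpoint, start Z0 = {Idle, Req, Crit, Grant, Ack}, add states with every successor in Z. Z1 = {Idle, Req, Crit, Grant, Busy, Ack}; fixed.
Sat(AF ((halt | alarm) | (EG alarm))) = {Idle, Req, Crit, Grant, Busy, Ack}
EG (AF ((halt | alarm) | (EG alarm))): greatest fixpoint, start Z0 = {Idle, Req, Crit, Grant, Busy, Ack}, keep only states in Sat with some successor in Z. Already a fixed point.
Sat(EG (AF ((halt | alarm) | (EG alarm)))) = {Idle, Req, Crit, Grant, Busy, Ack}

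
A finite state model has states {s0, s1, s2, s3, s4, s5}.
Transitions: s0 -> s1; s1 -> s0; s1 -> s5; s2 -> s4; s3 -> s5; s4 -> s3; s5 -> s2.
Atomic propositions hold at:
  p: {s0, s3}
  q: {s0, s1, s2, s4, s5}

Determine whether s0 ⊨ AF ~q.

No

Sat(~q) = {s3}
AF ~q: least fixpoint, start Z0 = {s3}, add states with every successor in Z. Z1 = {s3, s4}; Z2 = {s2, s3, s4}; Z3 = {s2, s3, s4, s5}; fixed.
Sat(AF ~q) = {s2, s3, s4, s5}
s0 ∉ Sat(AF ~q) = {s2, s3, s4, s5}, so the formula does not hold at s0.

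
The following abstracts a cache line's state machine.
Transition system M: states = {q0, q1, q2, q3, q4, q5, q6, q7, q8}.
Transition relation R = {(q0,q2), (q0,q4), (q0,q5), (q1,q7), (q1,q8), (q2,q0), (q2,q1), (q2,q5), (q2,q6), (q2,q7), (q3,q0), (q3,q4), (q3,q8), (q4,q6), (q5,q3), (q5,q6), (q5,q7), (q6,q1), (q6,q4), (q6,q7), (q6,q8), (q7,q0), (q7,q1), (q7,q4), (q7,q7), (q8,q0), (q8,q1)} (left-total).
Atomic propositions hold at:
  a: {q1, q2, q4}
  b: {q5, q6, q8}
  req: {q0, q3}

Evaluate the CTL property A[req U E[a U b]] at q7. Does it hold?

No

E[a U b]: least fixpoint, start Z0 = Sat(b) = {q5, q6, q8}, add states in Sat(a) with some successor in Z. Z1 = {q1, q2, q4, q5, q6, q8}; fixed.
Sat(E[a U b]) = {q1, q2, q4, q5, q6, q8}
A[req U E[a U b]]: least fixpoint, start Z0 = Sat(E[a U b]) = {q1, q2, q4, q5, q6, q8}, add states in Sat(req) with every successor in Z. Z1 = {q0, q1, q2, q4, q5, q6, q8}; Z2 = {q0, q1, q2, q3, q4, q5, q6, q8}; fixed.
Sat(A[req U E[a U b]]) = {q0, q1, q2, q3, q4, q5, q6, q8}
q7 ∉ Sat(A[req U E[a U b]]) = {q0, q1, q2, q3, q4, q5, q6, q8}, so the formula does not hold at q7.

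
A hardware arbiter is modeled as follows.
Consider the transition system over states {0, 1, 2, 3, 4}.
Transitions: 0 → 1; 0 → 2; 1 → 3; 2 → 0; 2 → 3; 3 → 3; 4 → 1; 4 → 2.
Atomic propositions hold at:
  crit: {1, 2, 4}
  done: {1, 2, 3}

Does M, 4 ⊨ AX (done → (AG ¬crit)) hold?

Sat(¬crit) = {0, 3}
AG ¬crit: greatest fixpoint, start Z0 = {0, 3}, keep only states in Sat with every successor in Z. Z1 = {3}; fixed.
Sat(AG ¬crit) = {3}
Sat(done → (AG ¬crit)) = {0, 3, 4}
Sat(AX (done → (AG ¬crit))) = {s : every successor in {0, 3, 4}} = {1, 2, 3}
4 ∉ Sat(AX (done → (AG ¬crit))) = {1, 2, 3}, so the formula does not hold at 4.

No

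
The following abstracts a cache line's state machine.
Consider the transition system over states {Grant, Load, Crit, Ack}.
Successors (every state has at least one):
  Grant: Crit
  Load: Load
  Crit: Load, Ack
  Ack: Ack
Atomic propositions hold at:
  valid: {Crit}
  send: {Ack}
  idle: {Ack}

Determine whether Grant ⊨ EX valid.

Sat(EX valid) = {s : some successor in {Crit}} = {Grant}
Grant ∈ Sat(EX valid) = {Grant}, so the formula holds at Grant.

Yes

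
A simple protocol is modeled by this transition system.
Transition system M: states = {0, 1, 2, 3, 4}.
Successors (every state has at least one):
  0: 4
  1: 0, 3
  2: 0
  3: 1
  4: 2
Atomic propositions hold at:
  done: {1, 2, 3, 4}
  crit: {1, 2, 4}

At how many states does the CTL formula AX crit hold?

3

Sat(AX crit) = {s : every successor in {1, 2, 4}} = {0, 3, 4}
|Sat(AX crit)| = |{0, 3, 4}| = 3.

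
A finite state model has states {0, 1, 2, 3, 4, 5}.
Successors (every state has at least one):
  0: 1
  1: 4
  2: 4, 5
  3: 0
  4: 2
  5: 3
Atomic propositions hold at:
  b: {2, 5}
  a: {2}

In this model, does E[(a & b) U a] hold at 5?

Sat(a & b) = {2}
E[(a & b) U a]: least fixpoint, start Z0 = Sat(a) = {2}, add states in Sat(a & b) with some successor in Z. Already a fixed point.
Sat(E[(a & b) U a]) = {2}
5 ∉ Sat(E[(a & b) U a]) = {2}, so the formula does not hold at 5.

No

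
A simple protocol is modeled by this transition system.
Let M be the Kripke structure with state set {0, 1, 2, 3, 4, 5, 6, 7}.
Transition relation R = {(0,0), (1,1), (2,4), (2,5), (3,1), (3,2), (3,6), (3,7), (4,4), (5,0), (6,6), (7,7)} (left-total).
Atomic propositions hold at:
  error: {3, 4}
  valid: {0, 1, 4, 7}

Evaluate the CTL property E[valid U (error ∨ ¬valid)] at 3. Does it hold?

Yes

Sat(¬valid) = {2, 3, 5, 6}
Sat(error ∨ ¬valid) = {2, 3, 4, 5, 6}
E[valid U (error ∨ ¬valid)]: least fixpoint, start Z0 = Sat((error ∨ ¬valid)) = {2, 3, 4, 5, 6}, add states in Sat(valid) with some successor in Z. Already a fixed point.
Sat(E[valid U (error ∨ ¬valid)]) = {2, 3, 4, 5, 6}
3 ∈ Sat(E[valid U (error ∨ ¬valid)]) = {2, 3, 4, 5, 6}, so the formula holds at 3.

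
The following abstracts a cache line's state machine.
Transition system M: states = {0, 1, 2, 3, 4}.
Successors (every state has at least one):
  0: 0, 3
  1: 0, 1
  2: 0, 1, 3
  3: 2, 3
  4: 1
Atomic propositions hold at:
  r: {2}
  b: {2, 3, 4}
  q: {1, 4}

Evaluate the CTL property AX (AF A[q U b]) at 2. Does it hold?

No

A[q U b]: least fixpoint, start Z0 = Sat(b) = {2, 3, 4}, add states in Sat(q) with every successor in Z. Already a fixed point.
Sat(A[q U b]) = {2, 3, 4}
AF A[q U b]: least fixpoint, start Z0 = {2, 3, 4}, add states with every successor in Z. Already a fixed point.
Sat(AF A[q U b]) = {2, 3, 4}
Sat(AX (AF A[q U b])) = {s : every successor in {2, 3, 4}} = {3}
2 ∉ Sat(AX (AF A[q U b])) = {3}, so the formula does not hold at 2.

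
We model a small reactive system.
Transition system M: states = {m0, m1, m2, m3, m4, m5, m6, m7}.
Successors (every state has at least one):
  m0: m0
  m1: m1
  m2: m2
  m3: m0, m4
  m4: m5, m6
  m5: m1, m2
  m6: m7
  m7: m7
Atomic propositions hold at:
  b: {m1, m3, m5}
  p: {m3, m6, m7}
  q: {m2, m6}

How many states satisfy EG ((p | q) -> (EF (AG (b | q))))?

6

Sat(p | q) = {m2, m3, m6, m7}
Sat(b | q) = {m1, m2, m3, m5, m6}
AG (b | q): greatest fixpoint, start Z0 = {m1, m2, m3, m5, m6}, keep only states in Sat with every successor in Z. Z1 = {m1, m2, m5}; fixed.
Sat(AG (b | q)) = {m1, m2, m5}
EF (AG (b | q)): least fixpoint, start Z0 = {m1, m2, m5}, add states with some successor in Z. Z1 = {m1, m2, m4, m5}; Z2 = {m1, m2, m3, m4, m5}; fixed.
Sat(EF (AG (b | q))) = {m1, m2, m3, m4, m5}
Sat((p | q) -> (EF (AG (b | q)))) = {m0, m1, m2, m3, m4, m5}
EG ((p | q) -> (EF (AG (b | q)))): greatest fixpoint, start Z0 = {m0, m1, m2, m3, m4, m5}, keep only states in Sat with some successor in Z. Already a fixed point.
Sat(EG ((p | q) -> (EF (AG (b | q))))) = {m0, m1, m2, m3, m4, m5}
|Sat(EG ((p | q) -> (EF (AG (b | q)))))| = |{m0, m1, m2, m3, m4, m5}| = 6.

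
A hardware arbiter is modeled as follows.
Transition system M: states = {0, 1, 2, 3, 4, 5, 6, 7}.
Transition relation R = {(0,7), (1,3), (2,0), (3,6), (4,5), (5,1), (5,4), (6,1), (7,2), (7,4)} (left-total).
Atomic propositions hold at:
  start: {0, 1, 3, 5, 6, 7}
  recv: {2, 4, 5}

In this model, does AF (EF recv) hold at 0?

Yes

EF recv: least fixpoint, start Z0 = {2, 4, 5}, add states with some successor in Z. Z1 = {2, 4, 5, 7}; Z2 = {0, 2, 4, 5, 7}; fixed.
Sat(EF recv) = {0, 2, 4, 5, 7}
AF (EF recv): least fixpoint, start Z0 = {0, 2, 4, 5, 7}, add states with every successor in Z. Already a fixed point.
Sat(AF (EF recv)) = {0, 2, 4, 5, 7}
0 ∈ Sat(AF (EF recv)) = {0, 2, 4, 5, 7}, so the formula holds at 0.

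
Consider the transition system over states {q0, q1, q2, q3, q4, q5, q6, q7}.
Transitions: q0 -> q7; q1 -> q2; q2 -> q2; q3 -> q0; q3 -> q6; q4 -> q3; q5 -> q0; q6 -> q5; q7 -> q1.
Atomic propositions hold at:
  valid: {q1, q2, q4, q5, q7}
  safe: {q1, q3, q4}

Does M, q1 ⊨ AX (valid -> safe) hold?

No

Sat(valid -> safe) = {q0, q1, q3, q4, q6}
Sat(AX (valid -> safe)) = {s : every successor in {q0, q1, q3, q4, q6}} = {q3, q4, q5, q7}
q1 ∉ Sat(AX (valid -> safe)) = {q3, q4, q5, q7}, so the formula does not hold at q1.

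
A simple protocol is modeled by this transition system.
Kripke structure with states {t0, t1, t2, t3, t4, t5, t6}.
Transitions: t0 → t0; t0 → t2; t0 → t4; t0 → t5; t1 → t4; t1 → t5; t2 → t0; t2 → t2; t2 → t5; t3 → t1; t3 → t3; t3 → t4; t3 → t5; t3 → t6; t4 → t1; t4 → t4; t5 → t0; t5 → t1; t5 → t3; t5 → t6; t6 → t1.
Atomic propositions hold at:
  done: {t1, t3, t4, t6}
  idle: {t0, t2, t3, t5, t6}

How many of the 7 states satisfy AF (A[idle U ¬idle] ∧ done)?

3

Sat(¬idle) = {t1, t4}
A[idle U ¬idle]: least fixpoint, start Z0 = Sat(¬idle) = {t1, t4}, add states in Sat(idle) with every successor in Z. Z1 = {t1, t4, t6}; fixed.
Sat(A[idle U ¬idle]) = {t1, t4, t6}
Sat(A[idle U ¬idle] ∧ done) = {t1, t4, t6}
AF (A[idle U ¬idle] ∧ done): least fixpoint, start Z0 = {t1, t4, t6}, add states with every successor in Z. Already a fixed point.
Sat(AF (A[idle U ¬idle] ∧ done)) = {t1, t4, t6}
|Sat(AF (A[idle U ¬idle] ∧ done))| = |{t1, t4, t6}| = 3.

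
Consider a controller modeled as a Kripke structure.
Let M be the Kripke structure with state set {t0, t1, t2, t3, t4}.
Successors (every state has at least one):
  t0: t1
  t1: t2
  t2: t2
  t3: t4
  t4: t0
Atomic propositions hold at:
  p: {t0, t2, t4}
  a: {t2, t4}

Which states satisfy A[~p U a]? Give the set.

Sat(~p) = {t1, t3}
A[~p U a]: least fixpoint, start Z0 = Sat(a) = {t2, t4}, add states in Sat(~p) with every successor in Z. Z1 = {t1, t2, t3, t4}; fixed.
Sat(A[~p U a]) = {t1, t2, t3, t4}

{t1, t2, t3, t4}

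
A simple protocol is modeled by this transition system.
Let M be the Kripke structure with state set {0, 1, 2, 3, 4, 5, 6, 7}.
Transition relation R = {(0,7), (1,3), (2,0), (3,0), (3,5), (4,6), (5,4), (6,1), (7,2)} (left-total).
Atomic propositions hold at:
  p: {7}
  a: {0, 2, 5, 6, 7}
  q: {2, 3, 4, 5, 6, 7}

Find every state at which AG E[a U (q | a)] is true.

Sat(q | a) = {0, 2, 3, 4, 5, 6, 7}
E[a U (q | a)]: least fixpoint, start Z0 = Sat((q | a)) = {0, 2, 3, 4, 5, 6, 7}, add states in Sat(a) with some successor in Z. Already a fixed point.
Sat(E[a U (q | a)]) = {0, 2, 3, 4, 5, 6, 7}
AG E[a U (q | a)]: greatest fixpoint, start Z0 = {0, 2, 3, 4, 5, 6, 7}, keep only states in Sat with every successor in Z. Z1 = {0, 2, 3, 4, 5, 7}; Z2 = {0, 2, 3, 5, 7}; Z3 = {0, 2, 3, 7}; Z4 = {0, 2, 7}; fixed.
Sat(AG E[a U (q | a)]) = {0, 2, 7}

{0, 2, 7}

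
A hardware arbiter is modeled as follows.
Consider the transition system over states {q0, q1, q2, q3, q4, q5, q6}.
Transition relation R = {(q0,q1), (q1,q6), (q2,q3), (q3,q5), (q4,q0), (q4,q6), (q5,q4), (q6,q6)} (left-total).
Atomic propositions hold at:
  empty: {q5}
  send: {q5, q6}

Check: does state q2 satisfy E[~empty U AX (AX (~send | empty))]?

Yes

Sat(~empty) = {q0, q1, q2, q3, q4, q6}
Sat(~send) = {q0, q1, q2, q3, q4}
Sat(~send | empty) = {q0, q1, q2, q3, q4, q5}
Sat(AX (~send | empty)) = {s : every successor in {q0, q1, q2, q3, q4, q5}} = {q0, q2, q3, q5}
Sat(AX (AX (~send | empty))) = {s : every successor in {q0, q2, q3, q5}} = {q2, q3}
E[~empty U AX (AX (~send | empty))]: least fixpoint, start Z0 = Sat(AX (AX (~send | empty))) = {q2, q3}, add states in Sat(~empty) with some successor in Z. Already a fixed point.
Sat(E[~empty U AX (AX (~send | empty))]) = {q2, q3}
q2 ∈ Sat(E[~empty U AX (AX (~send | empty))]) = {q2, q3}, so the formula holds at q2.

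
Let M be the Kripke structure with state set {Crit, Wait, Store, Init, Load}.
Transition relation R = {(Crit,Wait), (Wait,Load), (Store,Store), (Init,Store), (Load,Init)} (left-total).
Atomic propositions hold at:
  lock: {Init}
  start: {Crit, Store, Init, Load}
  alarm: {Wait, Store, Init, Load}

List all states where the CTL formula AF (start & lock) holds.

{Crit, Wait, Init, Load}

Sat(start & lock) = {Init}
AF (start & lock): least fixpoint, start Z0 = {Init}, add states with every successor in Z. Z1 = {Init, Load}; Z2 = {Wait, Init, Load}; Z3 = {Crit, Wait, Init, Load}; fixed.
Sat(AF (start & lock)) = {Crit, Wait, Init, Load}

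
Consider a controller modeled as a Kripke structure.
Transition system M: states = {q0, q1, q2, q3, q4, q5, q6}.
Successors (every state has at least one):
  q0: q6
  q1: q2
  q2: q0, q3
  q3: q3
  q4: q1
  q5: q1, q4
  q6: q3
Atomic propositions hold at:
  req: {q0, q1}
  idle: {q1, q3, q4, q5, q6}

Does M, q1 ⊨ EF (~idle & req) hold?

Sat(~idle) = {q0, q2}
Sat(~idle & req) = {q0}
EF (~idle & req): least fixpoint, start Z0 = {q0}, add states with some successor in Z. Z1 = {q0, q2}; Z2 = {q0, q1, q2}; Z3 = {q0, q1, q2, q4, q5}; fixed.
Sat(EF (~idle & req)) = {q0, q1, q2, q4, q5}
q1 ∈ Sat(EF (~idle & req)) = {q0, q1, q2, q4, q5}, so the formula holds at q1.

Yes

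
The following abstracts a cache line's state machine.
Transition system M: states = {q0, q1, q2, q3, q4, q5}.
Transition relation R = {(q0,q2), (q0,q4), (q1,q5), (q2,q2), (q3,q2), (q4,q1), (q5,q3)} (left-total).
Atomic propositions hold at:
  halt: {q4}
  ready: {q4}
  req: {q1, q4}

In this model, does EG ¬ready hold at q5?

Yes

Sat(¬ready) = {q0, q1, q2, q3, q5}
EG ¬ready: greatest fixpoint, start Z0 = {q0, q1, q2, q3, q5}, keep only states in Sat with some successor in Z. Already a fixed point.
Sat(EG ¬ready) = {q0, q1, q2, q3, q5}
q5 ∈ Sat(EG ¬ready) = {q0, q1, q2, q3, q5}, so the formula holds at q5.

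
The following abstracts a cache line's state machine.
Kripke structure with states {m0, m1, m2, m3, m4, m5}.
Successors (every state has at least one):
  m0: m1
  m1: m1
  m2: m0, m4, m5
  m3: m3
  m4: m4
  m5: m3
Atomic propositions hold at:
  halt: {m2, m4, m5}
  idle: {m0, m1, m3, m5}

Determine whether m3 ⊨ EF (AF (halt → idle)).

Yes

Sat(halt → idle) = {m0, m1, m3, m5}
AF (halt → idle): least fixpoint, start Z0 = {m0, m1, m3, m5}, add states with every successor in Z. Already a fixed point.
Sat(AF (halt → idle)) = {m0, m1, m3, m5}
EF (AF (halt → idle)): least fixpoint, start Z0 = {m0, m1, m3, m5}, add states with some successor in Z. Z1 = {m0, m1, m2, m3, m5}; fixed.
Sat(EF (AF (halt → idle))) = {m0, m1, m2, m3, m5}
m3 ∈ Sat(EF (AF (halt → idle))) = {m0, m1, m2, m3, m5}, so the formula holds at m3.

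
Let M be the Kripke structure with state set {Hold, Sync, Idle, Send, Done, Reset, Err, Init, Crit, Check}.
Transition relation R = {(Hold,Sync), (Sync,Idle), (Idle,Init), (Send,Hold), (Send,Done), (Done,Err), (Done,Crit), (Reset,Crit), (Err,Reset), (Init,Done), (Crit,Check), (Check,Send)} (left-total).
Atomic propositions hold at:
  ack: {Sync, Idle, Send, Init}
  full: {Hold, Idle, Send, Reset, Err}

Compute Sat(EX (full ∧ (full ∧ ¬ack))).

{Send, Done, Err}

Sat(¬ack) = {Hold, Done, Reset, Err, Crit, Check}
Sat(full ∧ ¬ack) = {Hold, Reset, Err}
Sat(full ∧ (full ∧ ¬ack)) = {Hold, Reset, Err}
Sat(EX (full ∧ (full ∧ ¬ack))) = {s : some successor in {Hold, Reset, Err}} = {Send, Done, Err}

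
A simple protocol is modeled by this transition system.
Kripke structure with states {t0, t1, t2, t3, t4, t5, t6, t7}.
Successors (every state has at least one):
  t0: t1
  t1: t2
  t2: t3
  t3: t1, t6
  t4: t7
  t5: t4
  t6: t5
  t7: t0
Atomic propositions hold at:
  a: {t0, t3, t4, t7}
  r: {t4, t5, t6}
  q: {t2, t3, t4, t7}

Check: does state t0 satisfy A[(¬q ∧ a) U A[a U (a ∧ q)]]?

No

Sat(¬q) = {t0, t1, t5, t6}
Sat(¬q ∧ a) = {t0}
Sat(a ∧ q) = {t3, t4, t7}
A[a U (a ∧ q)]: least fixpoint, start Z0 = Sat((a ∧ q)) = {t3, t4, t7}, add states in Sat(a) with every successor in Z. Already a fixed point.
Sat(A[a U (a ∧ q)]) = {t3, t4, t7}
A[(¬q ∧ a) U A[a U (a ∧ q)]]: least fixpoint, start Z0 = Sat(A[a U (a ∧ q)]) = {t3, t4, t7}, add states in Sat(¬q ∧ a) with every successor in Z. Already a fixed point.
Sat(A[(¬q ∧ a) U A[a U (a ∧ q)]]) = {t3, t4, t7}
t0 ∉ Sat(A[(¬q ∧ a) U A[a U (a ∧ q)]]) = {t3, t4, t7}, so the formula does not hold at t0.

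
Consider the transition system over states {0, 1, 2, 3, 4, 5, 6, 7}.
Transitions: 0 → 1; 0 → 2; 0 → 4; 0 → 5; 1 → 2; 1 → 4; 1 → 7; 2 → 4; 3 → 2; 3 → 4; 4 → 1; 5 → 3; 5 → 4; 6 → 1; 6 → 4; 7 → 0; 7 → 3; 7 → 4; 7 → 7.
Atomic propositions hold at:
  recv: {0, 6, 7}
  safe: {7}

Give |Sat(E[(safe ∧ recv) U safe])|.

1

Sat(safe ∧ recv) = {7}
E[(safe ∧ recv) U safe]: least fixpoint, start Z0 = Sat(safe) = {7}, add states in Sat(safe ∧ recv) with some successor in Z. Already a fixed point.
Sat(E[(safe ∧ recv) U safe]) = {7}
|Sat(E[(safe ∧ recv) U safe])| = |{7}| = 1.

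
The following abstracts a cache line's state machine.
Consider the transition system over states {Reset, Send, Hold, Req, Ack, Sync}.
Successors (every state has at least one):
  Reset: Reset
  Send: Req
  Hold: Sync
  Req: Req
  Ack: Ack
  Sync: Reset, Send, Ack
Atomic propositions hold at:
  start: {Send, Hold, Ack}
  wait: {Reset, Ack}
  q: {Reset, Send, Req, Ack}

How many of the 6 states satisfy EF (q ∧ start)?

Sat(q ∧ start) = {Send, Ack}
EF (q ∧ start): least fixpoint, start Z0 = {Send, Ack}, add states with some successor in Z. Z1 = {Send, Ack, Sync}; Z2 = {Send, Hold, Ack, Sync}; fixed.
Sat(EF (q ∧ start)) = {Send, Hold, Ack, Sync}
|Sat(EF (q ∧ start))| = |{Send, Hold, Ack, Sync}| = 4.

4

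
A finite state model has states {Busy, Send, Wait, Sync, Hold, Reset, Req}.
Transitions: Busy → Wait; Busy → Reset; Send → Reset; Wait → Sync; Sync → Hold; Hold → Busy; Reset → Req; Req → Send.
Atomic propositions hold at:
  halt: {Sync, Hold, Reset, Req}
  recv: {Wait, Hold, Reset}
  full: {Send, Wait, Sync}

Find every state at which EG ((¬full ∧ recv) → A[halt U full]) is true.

{Busy, Send, Reset, Req}

Sat(¬full) = {Busy, Hold, Reset, Req}
Sat(¬full ∧ recv) = {Hold, Reset}
A[halt U full]: least fixpoint, start Z0 = Sat(full) = {Send, Wait, Sync}, add states in Sat(halt) with every successor in Z. Z1 = {Send, Wait, Sync, Req}; Z2 = {Send, Wait, Sync, Reset, Req}; fixed.
Sat(A[halt U full]) = {Send, Wait, Sync, Reset, Req}
Sat((¬full ∧ recv) → A[halt U full]) = {Busy, Send, Wait, Sync, Reset, Req}
EG ((¬full ∧ recv) → A[halt U full]): greatest fixpoint, start Z0 = {Busy, Send, Wait, Sync, Reset, Req}, keep only states in Sat with some successor in Z. Z1 = {Busy, Send, Wait, Reset, Req}; Z2 = {Busy, Send, Reset, Req}; fixed.
Sat(EG ((¬full ∧ recv) → A[halt U full])) = {Busy, Send, Reset, Req}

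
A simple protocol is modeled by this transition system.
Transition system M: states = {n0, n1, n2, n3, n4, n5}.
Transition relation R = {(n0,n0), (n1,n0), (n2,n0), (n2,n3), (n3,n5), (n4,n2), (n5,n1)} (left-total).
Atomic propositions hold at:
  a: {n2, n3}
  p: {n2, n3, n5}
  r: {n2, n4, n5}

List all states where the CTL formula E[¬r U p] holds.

{n2, n3, n5}

Sat(¬r) = {n0, n1, n3}
E[¬r U p]: least fixpoint, start Z0 = Sat(p) = {n2, n3, n5}, add states in Sat(¬r) with some successor in Z. Already a fixed point.
Sat(E[¬r U p]) = {n2, n3, n5}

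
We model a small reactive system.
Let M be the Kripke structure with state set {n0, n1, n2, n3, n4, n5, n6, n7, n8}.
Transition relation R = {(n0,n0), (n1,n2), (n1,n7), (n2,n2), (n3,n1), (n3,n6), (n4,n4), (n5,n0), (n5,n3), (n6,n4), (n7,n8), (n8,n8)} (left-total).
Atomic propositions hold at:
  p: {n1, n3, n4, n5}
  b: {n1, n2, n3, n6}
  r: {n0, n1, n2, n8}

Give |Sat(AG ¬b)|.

Sat(¬b) = {n0, n4, n5, n7, n8}
AG ¬b: greatest fixpoint, start Z0 = {n0, n4, n5, n7, n8}, keep only states in Sat with every successor in Z. Z1 = {n0, n4, n7, n8}; fixed.
Sat(AG ¬b) = {n0, n4, n7, n8}
|Sat(AG ¬b)| = |{n0, n4, n7, n8}| = 4.

4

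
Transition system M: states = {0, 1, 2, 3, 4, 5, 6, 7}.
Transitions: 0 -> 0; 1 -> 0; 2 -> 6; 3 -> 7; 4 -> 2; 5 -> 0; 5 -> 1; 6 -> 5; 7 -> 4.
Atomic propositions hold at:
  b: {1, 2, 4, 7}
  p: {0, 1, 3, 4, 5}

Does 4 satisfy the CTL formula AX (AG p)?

AG p: greatest fixpoint, start Z0 = {0, 1, 3, 4, 5}, keep only states in Sat with every successor in Z. Z1 = {0, 1, 5}; fixed.
Sat(AG p) = {0, 1, 5}
Sat(AX (AG p)) = {s : every successor in {0, 1, 5}} = {0, 1, 5, 6}
4 ∉ Sat(AX (AG p)) = {0, 1, 5, 6}, so the formula does not hold at 4.

No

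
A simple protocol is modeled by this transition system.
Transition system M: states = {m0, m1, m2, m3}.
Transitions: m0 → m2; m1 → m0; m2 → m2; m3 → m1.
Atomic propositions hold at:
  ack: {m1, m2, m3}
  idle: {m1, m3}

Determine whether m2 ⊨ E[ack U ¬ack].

Sat(¬ack) = {m0}
E[ack U ¬ack]: least fixpoint, start Z0 = Sat(¬ack) = {m0}, add states in Sat(ack) with some successor in Z. Z1 = {m0, m1}; Z2 = {m0, m1, m3}; fixed.
Sat(E[ack U ¬ack]) = {m0, m1, m3}
m2 ∉ Sat(E[ack U ¬ack]) = {m0, m1, m3}, so the formula does not hold at m2.

No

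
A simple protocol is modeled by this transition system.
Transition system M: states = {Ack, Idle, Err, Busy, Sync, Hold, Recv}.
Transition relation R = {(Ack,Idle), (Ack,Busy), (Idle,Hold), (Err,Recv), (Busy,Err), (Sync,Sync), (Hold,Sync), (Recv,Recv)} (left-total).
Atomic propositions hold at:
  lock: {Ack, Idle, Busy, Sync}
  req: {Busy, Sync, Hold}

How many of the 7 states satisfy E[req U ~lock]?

Sat(~lock) = {Err, Hold, Recv}
E[req U ~lock]: least fixpoint, start Z0 = Sat(~lock) = {Err, Hold, Recv}, add states in Sat(req) with some successor in Z. Z1 = {Err, Busy, Hold, Recv}; fixed.
Sat(E[req U ~lock]) = {Err, Busy, Hold, Recv}
|Sat(E[req U ~lock])| = |{Err, Busy, Hold, Recv}| = 4.

4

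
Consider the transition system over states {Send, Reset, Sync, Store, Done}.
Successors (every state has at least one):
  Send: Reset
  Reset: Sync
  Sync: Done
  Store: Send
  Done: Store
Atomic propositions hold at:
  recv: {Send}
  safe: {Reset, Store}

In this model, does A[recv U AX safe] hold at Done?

Sat(AX safe) = {s : every successor in {Reset, Store}} = {Send, Done}
A[recv U AX safe]: least fixpoint, start Z0 = Sat(AX safe) = {Send, Done}, add states in Sat(recv) with every successor in Z. Already a fixed point.
Sat(A[recv U AX safe]) = {Send, Done}
Done ∈ Sat(A[recv U AX safe]) = {Send, Done}, so the formula holds at Done.

Yes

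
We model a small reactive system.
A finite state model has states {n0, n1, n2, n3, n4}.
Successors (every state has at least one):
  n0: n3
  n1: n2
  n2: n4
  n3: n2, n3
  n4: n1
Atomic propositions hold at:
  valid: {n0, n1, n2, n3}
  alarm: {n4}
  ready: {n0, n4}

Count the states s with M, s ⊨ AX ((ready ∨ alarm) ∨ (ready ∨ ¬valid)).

1

Sat(ready ∨ alarm) = {n0, n4}
Sat(¬valid) = {n4}
Sat(ready ∨ ¬valid) = {n0, n4}
Sat((ready ∨ alarm) ∨ (ready ∨ ¬valid)) = {n0, n4}
Sat(AX ((ready ∨ alarm) ∨ (ready ∨ ¬valid))) = {s : every successor in {n0, n4}} = {n2}
|Sat(AX ((ready ∨ alarm) ∨ (ready ∨ ¬valid)))| = |{n2}| = 1.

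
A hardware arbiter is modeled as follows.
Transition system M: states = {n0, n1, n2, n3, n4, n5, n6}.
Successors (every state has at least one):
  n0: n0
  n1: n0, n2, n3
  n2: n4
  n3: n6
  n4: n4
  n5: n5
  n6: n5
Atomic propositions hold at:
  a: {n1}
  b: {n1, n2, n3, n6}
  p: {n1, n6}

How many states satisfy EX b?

2

Sat(EX b) = {s : some successor in {n1, n2, n3, n6}} = {n1, n3}
|Sat(EX b)| = |{n1, n3}| = 2.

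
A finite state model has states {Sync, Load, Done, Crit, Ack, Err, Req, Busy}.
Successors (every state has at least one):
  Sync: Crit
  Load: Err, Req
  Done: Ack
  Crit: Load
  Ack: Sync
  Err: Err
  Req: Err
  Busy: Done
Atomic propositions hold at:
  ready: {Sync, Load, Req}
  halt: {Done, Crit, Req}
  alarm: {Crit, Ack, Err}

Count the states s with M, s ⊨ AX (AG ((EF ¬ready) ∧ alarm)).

Sat(¬ready) = {Done, Crit, Ack, Err, Busy}
EF ¬ready: least fixpoint, start Z0 = {Done, Crit, Ack, Err, Busy}, add states with some successor in Z. Z1 = {Sync, Load, Done, Crit, Ack, Err, Req, Busy}; fixed.
Sat(EF ¬ready) = {Sync, Load, Done, Crit, Ack, Err, Req, Busy}
Sat((EF ¬ready) ∧ alarm) = {Crit, Ack, Err}
AG ((EF ¬ready) ∧ alarm): greatest fixpoint, start Z0 = {Crit, Ack, Err}, keep only states in Sat with every successor in Z. Z1 = {Err}; fixed.
Sat(AG ((EF ¬ready) ∧ alarm)) = {Err}
Sat(AX (AG ((EF ¬ready) ∧ alarm))) = {s : every successor in {Err}} = {Err, Req}
|Sat(AX (AG ((EF ¬ready) ∧ alarm)))| = |{Err, Req}| = 2.

2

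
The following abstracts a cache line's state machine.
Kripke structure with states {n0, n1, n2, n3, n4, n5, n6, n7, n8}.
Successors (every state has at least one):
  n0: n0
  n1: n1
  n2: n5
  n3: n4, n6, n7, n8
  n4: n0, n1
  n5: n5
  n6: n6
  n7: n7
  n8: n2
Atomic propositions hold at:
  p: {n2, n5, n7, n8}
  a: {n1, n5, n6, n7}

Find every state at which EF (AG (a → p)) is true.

Sat(a → p) = {n0, n2, n3, n4, n5, n7, n8}
AG (a → p): greatest fixpoint, start Z0 = {n0, n2, n3, n4, n5, n7, n8}, keep only states in Sat with every successor in Z. Z1 = {n0, n2, n5, n7, n8}; fixed.
Sat(AG (a → p)) = {n0, n2, n5, n7, n8}
EF (AG (a → p)): least fixpoint, start Z0 = {n0, n2, n5, n7, n8}, add states with some successor in Z. Z1 = {n0, n2, n3, n4, n5, n7, n8}; fixed.
Sat(EF (AG (a → p))) = {n0, n2, n3, n4, n5, n7, n8}

{n0, n2, n3, n4, n5, n7, n8}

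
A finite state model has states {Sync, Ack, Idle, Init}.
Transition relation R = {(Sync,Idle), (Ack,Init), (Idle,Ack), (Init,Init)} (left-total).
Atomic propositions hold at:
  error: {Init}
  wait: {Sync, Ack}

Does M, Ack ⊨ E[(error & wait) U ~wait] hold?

No

Sat(error & wait) = ∅
Sat(~wait) = {Idle, Init}
E[(error & wait) U ~wait]: least fixpoint, start Z0 = Sat(~wait) = {Idle, Init}, add states in Sat(error & wait) with some successor in Z. Already a fixed point.
Sat(E[(error & wait) U ~wait]) = {Idle, Init}
Ack ∉ Sat(E[(error & wait) U ~wait]) = {Idle, Init}, so the formula does not hold at Ack.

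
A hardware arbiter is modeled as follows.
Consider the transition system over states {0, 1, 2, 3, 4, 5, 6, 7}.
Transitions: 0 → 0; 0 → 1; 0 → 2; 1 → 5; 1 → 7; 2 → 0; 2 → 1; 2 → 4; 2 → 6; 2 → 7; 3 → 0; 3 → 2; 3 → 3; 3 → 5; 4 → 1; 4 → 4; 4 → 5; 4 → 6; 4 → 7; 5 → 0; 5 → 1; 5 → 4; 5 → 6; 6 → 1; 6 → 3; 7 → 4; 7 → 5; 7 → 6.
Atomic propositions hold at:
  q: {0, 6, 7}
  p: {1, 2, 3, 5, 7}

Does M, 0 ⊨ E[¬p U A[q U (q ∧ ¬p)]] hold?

Yes

Sat(¬p) = {0, 4, 6}
Sat(q ∧ ¬p) = {0, 6}
A[q U (q ∧ ¬p)]: least fixpoint, start Z0 = Sat((q ∧ ¬p)) = {0, 6}, add states in Sat(q) with every successor in Z. Already a fixed point.
Sat(A[q U (q ∧ ¬p)]) = {0, 6}
E[¬p U A[q U (q ∧ ¬p)]]: least fixpoint, start Z0 = Sat(A[q U (q ∧ ¬p)]) = {0, 6}, add states in Sat(¬p) with some successor in Z. Z1 = {0, 4, 6}; fixed.
Sat(E[¬p U A[q U (q ∧ ¬p)]]) = {0, 4, 6}
0 ∈ Sat(E[¬p U A[q U (q ∧ ¬p)]]) = {0, 4, 6}, so the formula holds at 0.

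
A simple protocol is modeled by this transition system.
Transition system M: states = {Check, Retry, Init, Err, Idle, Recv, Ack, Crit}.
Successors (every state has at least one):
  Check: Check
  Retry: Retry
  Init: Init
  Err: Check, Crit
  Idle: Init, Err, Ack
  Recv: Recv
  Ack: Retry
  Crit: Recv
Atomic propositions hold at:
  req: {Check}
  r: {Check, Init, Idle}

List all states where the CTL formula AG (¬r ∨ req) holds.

{Check, Retry, Err, Recv, Ack, Crit}

Sat(¬r) = {Retry, Err, Recv, Ack, Crit}
Sat(¬r ∨ req) = {Check, Retry, Err, Recv, Ack, Crit}
AG (¬r ∨ req): greatest fixpoint, start Z0 = {Check, Retry, Err, Recv, Ack, Crit}, keep only states in Sat with every successor in Z. Already a fixed point.
Sat(AG (¬r ∨ req)) = {Check, Retry, Err, Recv, Ack, Crit}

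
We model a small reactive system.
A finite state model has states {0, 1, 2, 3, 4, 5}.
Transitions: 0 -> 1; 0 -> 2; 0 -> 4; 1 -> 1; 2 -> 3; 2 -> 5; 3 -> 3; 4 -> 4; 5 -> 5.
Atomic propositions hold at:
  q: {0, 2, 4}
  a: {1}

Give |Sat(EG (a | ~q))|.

3

Sat(~q) = {1, 3, 5}
Sat(a | ~q) = {1, 3, 5}
EG (a | ~q): greatest fixpoint, start Z0 = {1, 3, 5}, keep only states in Sat with some successor in Z. Already a fixed point.
Sat(EG (a | ~q)) = {1, 3, 5}
|Sat(EG (a | ~q))| = |{1, 3, 5}| = 3.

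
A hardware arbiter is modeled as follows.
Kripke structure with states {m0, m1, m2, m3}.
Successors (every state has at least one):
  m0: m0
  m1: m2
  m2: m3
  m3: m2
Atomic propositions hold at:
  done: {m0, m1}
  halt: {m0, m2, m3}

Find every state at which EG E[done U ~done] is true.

{m1, m2, m3}

Sat(~done) = {m2, m3}
E[done U ~done]: least fixpoint, start Z0 = Sat(~done) = {m2, m3}, add states in Sat(done) with some successor in Z. Z1 = {m1, m2, m3}; fixed.
Sat(E[done U ~done]) = {m1, m2, m3}
EG E[done U ~done]: greatest fixpoint, start Z0 = {m1, m2, m3}, keep only states in Sat with some successor in Z. Already a fixed point.
Sat(EG E[done U ~done]) = {m1, m2, m3}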